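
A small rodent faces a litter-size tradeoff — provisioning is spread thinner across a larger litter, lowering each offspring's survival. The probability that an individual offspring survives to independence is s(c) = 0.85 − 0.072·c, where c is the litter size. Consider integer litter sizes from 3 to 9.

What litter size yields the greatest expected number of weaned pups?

Expected weaned pups = c × s(c):
  c=3: 3 × 0.634 = 1.902
  c=4: 4 × 0.562 = 2.248
  c=5: 5 × 0.490 = 2.450
  c=6: 6 × 0.418 = 2.508
  c=7: 7 × 0.346 = 2.422
  c=8: 8 × 0.274 = 2.192
  c=9: 9 × 0.202 = 1.818
Maximum at c = 6 (2.508 weaned pups).

6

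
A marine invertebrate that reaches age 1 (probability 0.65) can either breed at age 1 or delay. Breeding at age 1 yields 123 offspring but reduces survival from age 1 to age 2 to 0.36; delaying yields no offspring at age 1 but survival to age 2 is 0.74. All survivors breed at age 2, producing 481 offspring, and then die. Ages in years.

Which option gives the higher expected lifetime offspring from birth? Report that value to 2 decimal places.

231.36

breed at age 1: R₀ = 0.65 × (123 + 0.36 × 481) = 0.65 × 296.1600 = 192.5040
delay to age 2: R₀ = 0.65 × (0.74 × 481) = 0.65 × 355.9400 = 231.3610
Higher: delay to age 2 (231.3610).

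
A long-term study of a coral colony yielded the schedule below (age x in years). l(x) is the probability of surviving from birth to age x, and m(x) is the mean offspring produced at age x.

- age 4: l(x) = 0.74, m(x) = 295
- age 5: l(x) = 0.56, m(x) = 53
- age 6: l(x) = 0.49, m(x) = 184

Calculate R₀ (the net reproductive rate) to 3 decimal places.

R₀ = Σ l(x) m(x):
  age 4: 0.74 × 295 = 218.3000
  age 5: 0.56 × 53 = 29.6800
  age 6: 0.49 × 184 = 90.1600
R₀ = 218.3000 + 29.6800 + 90.1600 = 338.1400

338.140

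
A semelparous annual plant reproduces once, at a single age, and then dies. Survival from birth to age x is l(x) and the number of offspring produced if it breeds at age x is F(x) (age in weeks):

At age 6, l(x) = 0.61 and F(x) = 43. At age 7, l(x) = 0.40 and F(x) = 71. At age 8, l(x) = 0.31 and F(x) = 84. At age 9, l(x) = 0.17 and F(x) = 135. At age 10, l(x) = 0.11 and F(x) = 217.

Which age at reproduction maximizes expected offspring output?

7

Expected offspring if breeding at age x = l(x) × F(x):
  age 6: 0.61 × 43 = 26.230
  age 7: 0.40 × 71 = 28.400
  age 8: 0.31 × 84 = 26.040
  age 9: 0.17 × 135 = 22.950
  age 10: 0.11 × 217 = 23.870
Maximum at age 7 (28.400).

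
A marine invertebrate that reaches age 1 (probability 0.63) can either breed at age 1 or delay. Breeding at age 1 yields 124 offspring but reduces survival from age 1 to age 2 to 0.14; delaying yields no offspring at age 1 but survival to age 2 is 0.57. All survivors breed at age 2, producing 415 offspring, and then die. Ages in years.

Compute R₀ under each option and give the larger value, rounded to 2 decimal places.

149.03

breed at age 1: R₀ = 0.63 × (124 + 0.14 × 415) = 0.63 × 182.1000 = 114.7230
delay to age 2: R₀ = 0.63 × (0.57 × 415) = 0.63 × 236.5500 = 149.0265
Higher: delay to age 2 (149.0265).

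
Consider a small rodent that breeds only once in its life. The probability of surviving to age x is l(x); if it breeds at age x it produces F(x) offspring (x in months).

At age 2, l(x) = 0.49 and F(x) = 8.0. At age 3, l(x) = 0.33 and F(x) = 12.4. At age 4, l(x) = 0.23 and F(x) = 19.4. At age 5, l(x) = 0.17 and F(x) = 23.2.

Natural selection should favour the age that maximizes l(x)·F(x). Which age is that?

Expected offspring if breeding at age x = l(x) × F(x):
  age 2: 0.49 × 8.0 = 3.920
  age 3: 0.33 × 12.4 = 4.092
  age 4: 0.23 × 19.4 = 4.462
  age 5: 0.17 × 23.2 = 3.944
Maximum at age 4 (4.462).

4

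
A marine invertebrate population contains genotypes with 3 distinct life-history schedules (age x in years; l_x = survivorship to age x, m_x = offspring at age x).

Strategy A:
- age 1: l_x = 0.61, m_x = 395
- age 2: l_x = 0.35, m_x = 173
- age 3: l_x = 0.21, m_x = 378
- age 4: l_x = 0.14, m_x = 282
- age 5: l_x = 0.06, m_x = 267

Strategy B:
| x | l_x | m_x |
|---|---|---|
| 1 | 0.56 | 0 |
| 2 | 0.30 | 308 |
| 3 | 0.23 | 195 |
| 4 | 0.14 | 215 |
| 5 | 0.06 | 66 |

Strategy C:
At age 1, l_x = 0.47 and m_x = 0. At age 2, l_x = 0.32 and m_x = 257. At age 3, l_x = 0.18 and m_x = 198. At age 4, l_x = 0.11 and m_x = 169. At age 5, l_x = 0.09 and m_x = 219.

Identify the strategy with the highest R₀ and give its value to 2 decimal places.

436.38

Strategy A: R₀ = 0.61×395 + 0.35×173 + 0.21×378 + 0.14×282 + 0.06×267 = 436.3800
Strategy B: R₀ = 0.56×0 + 0.30×308 + 0.23×195 + 0.14×215 + 0.06×66 = 171.3100
Strategy C: R₀ = 0.47×0 + 0.32×257 + 0.18×198 + 0.11×169 + 0.09×219 = 156.1800
Highest R₀: strategy A with 436.3800.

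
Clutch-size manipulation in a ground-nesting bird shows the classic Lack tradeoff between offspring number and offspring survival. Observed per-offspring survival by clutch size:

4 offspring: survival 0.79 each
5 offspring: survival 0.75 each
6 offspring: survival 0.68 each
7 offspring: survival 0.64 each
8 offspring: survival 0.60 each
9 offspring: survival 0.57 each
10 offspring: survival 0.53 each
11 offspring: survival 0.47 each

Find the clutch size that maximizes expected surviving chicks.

10

Expected surviving chicks = c × s(c):
  c=4: 4 × 0.79 = 3.160
  c=5: 5 × 0.75 = 3.750
  c=6: 6 × 0.68 = 4.080
  c=7: 7 × 0.64 = 4.480
  c=8: 8 × 0.60 = 4.800
  c=9: 9 × 0.57 = 5.130
  c=10: 10 × 0.53 = 5.300
  c=11: 11 × 0.47 = 5.170
Maximum at c = 10 (5.300 surviving chicks).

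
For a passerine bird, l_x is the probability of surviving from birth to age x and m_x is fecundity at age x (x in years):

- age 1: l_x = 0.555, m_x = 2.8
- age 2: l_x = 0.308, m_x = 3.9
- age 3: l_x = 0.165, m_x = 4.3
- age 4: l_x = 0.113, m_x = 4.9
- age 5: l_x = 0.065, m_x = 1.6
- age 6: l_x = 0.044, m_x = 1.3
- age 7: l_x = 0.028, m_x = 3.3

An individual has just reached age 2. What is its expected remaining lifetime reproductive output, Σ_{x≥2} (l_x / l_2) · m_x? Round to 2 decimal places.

l_2 = 0.308. Conditional survival from age 2 to x is l_x / l_2.
  x=2: (0.308/0.308) × 3.9 = 3.9000
  x=3: (0.165/0.308) × 4.3 = 2.3036
  x=4: (0.113/0.308) × 4.9 = 1.7977
  x=5: (0.065/0.308) × 1.6 = 0.3377
  x=6: (0.044/0.308) × 1.3 = 0.1857
  x=7: (0.028/0.308) × 3.3 = 0.3000
Sum = 3.9000 + 2.3036 + 1.7977 + 0.3377 + 0.1857 + 0.3000 = 8.8247

8.82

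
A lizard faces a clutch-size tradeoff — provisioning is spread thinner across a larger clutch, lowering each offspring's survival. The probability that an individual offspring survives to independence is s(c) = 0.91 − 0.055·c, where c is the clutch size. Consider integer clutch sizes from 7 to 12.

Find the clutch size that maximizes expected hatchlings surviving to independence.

Expected hatchlings surviving to independence = c × s(c):
  c=7: 7 × 0.525 = 3.675
  c=8: 8 × 0.470 = 3.760
  c=9: 9 × 0.415 = 3.735
  c=10: 10 × 0.360 = 3.600
  c=11: 11 × 0.305 = 3.355
  c=12: 12 × 0.250 = 3.000
Maximum at c = 8 (3.760 hatchlings surviving to independence).

8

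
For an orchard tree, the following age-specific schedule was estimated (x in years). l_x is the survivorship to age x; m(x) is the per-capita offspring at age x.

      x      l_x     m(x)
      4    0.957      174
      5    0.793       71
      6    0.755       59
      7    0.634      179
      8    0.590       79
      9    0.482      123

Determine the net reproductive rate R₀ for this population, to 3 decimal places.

R₀ = Σ l_x m(x):
  age 4: 0.957 × 174 = 166.5180
  age 5: 0.793 × 71 = 56.3030
  age 6: 0.755 × 59 = 44.5450
  age 7: 0.634 × 179 = 113.4860
  age 8: 0.590 × 79 = 46.6100
  age 9: 0.482 × 123 = 59.2860
R₀ = 166.5180 + 56.3030 + 44.5450 + 113.4860 + 46.6100 + 59.2860 = 486.7480

486.748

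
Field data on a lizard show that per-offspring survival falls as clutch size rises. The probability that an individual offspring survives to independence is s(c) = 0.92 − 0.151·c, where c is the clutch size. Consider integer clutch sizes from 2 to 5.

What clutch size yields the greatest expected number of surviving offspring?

Expected surviving offspring = c × s(c):
  c=2: 2 × 0.618 = 1.236
  c=3: 3 × 0.467 = 1.401
  c=4: 4 × 0.316 = 1.264
  c=5: 5 × 0.165 = 0.825
Maximum at c = 3 (1.401 surviving offspring).

3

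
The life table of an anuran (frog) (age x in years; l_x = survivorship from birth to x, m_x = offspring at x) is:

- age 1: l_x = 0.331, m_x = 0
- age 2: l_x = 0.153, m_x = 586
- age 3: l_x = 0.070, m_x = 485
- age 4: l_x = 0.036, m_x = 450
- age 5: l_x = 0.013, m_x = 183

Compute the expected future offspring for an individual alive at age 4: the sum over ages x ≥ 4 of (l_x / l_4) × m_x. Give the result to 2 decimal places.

l_4 = 0.036. Conditional survival from age 4 to x is l_x / l_4.
  x=4: (0.036/0.036) × 450 = 450.0000
  x=5: (0.013/0.036) × 183 = 66.0833
Sum = 450.0000 + 66.0833 = 516.0833

516.08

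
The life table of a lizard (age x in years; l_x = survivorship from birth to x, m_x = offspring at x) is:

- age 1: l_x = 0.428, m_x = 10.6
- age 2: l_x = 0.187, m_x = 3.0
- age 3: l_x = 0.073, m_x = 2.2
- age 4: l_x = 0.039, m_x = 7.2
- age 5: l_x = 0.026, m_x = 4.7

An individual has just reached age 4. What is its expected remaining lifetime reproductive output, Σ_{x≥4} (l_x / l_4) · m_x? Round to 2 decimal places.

10.33

l_4 = 0.039. Conditional survival from age 4 to x is l_x / l_4.
  x=4: (0.039/0.039) × 7.2 = 7.2000
  x=5: (0.026/0.039) × 4.7 = 3.1333
Sum = 7.2000 + 3.1333 = 10.3333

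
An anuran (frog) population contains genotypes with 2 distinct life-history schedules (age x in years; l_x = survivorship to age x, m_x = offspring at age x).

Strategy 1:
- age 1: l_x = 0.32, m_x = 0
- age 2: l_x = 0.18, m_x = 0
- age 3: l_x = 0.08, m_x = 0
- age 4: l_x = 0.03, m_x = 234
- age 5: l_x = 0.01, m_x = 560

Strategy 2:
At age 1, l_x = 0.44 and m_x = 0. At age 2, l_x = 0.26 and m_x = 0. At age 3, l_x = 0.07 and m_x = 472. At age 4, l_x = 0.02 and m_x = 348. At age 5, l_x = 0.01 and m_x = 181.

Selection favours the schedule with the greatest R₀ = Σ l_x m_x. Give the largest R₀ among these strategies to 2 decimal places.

41.81

Strategy 1: R₀ = 0.32×0 + 0.18×0 + 0.08×0 + 0.03×234 + 0.01×560 = 12.6200
Strategy 2: R₀ = 0.44×0 + 0.26×0 + 0.07×472 + 0.02×348 + 0.01×181 = 41.8100
Highest R₀: strategy 2 with 41.8100.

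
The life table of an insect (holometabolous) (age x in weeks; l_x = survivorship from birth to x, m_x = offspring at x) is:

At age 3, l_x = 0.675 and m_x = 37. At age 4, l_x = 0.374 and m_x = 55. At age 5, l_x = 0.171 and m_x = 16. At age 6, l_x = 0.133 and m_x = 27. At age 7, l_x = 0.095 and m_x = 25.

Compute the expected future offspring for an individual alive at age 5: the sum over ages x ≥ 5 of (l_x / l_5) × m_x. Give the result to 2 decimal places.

50.89

l_5 = 0.171. Conditional survival from age 5 to x is l_x / l_5.
  x=5: (0.171/0.171) × 16 = 16.0000
  x=6: (0.133/0.171) × 27 = 21.0000
  x=7: (0.095/0.171) × 25 = 13.8889
Sum = 16.0000 + 21.0000 + 13.8889 = 50.8889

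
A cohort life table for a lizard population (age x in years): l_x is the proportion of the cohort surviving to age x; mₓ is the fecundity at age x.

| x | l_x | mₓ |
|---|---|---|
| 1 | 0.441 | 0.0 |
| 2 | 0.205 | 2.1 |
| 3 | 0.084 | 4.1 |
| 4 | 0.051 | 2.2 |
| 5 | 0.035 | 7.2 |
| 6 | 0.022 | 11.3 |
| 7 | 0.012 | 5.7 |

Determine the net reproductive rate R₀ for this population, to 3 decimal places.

R₀ = Σ l_x mₓ:
  age 1: 0.441 × 0.0 = 0.0000
  age 2: 0.205 × 2.1 = 0.4305
  age 3: 0.084 × 4.1 = 0.3444
  age 4: 0.051 × 2.2 = 0.1122
  age 5: 0.035 × 7.2 = 0.2520
  age 6: 0.022 × 11.3 = 0.2486
  age 7: 0.012 × 5.7 = 0.0684
R₀ = 0.0000 + 0.4305 + 0.3444 + 0.1122 + 0.2520 + 0.2486 + 0.0684 = 1.4561

1.456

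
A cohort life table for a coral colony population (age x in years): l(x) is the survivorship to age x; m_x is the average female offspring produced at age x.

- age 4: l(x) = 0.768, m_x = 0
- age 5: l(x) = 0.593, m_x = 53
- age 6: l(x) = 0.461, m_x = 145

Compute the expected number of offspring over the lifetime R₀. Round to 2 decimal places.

98.27

R₀ = Σ l(x) m_x:
  age 4: 0.768 × 0 = 0.0000
  age 5: 0.593 × 53 = 31.4290
  age 6: 0.461 × 145 = 66.8450
R₀ = 0.0000 + 31.4290 + 66.8450 = 98.2740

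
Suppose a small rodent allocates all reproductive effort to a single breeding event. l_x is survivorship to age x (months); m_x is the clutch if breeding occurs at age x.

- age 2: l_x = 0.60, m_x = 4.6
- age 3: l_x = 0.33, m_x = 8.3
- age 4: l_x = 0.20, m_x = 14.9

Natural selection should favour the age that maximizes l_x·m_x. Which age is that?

Expected offspring if breeding at age x = l_x × m_x:
  age 2: 0.60 × 4.6 = 2.760
  age 3: 0.33 × 8.3 = 2.739
  age 4: 0.20 × 14.9 = 2.980
Maximum at age 4 (2.980).

4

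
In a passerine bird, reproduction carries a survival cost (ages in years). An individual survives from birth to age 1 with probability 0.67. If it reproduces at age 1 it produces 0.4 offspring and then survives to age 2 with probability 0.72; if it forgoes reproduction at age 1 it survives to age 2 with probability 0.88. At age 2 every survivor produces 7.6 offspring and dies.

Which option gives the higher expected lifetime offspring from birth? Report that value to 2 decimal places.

breed at age 1: R₀ = 0.67 × (0.4 + 0.72 × 7.6) = 0.67 × 5.8720 = 3.9342
delay to age 2: R₀ = 0.67 × (0.88 × 7.6) = 0.67 × 6.6880 = 4.4810
Higher: delay to age 2 (4.4810).

4.48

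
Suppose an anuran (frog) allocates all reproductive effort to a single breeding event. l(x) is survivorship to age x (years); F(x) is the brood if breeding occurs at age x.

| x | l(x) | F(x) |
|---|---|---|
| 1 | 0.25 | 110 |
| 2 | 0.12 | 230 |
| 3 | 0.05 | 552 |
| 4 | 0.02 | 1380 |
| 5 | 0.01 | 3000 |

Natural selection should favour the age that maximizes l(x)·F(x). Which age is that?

5

Expected offspring if breeding at age x = l(x) × F(x):
  age 1: 0.25 × 110 = 27.500
  age 2: 0.12 × 230 = 27.600
  age 3: 0.05 × 552 = 27.600
  age 4: 0.02 × 1380 = 27.600
  age 5: 0.01 × 3000 = 30.000
Maximum at age 5 (30.000).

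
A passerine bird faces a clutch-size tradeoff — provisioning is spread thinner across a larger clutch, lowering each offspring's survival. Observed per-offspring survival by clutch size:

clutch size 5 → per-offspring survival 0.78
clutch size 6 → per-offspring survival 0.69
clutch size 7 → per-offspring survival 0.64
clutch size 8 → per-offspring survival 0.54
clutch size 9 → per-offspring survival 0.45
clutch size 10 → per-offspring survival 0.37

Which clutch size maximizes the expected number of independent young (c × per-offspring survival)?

7

Expected independent young = c × s(c):
  c=5: 5 × 0.78 = 3.900
  c=6: 6 × 0.69 = 4.140
  c=7: 7 × 0.64 = 4.480
  c=8: 8 × 0.54 = 4.320
  c=9: 9 × 0.45 = 4.050
  c=10: 10 × 0.37 = 3.700
Maximum at c = 7 (4.480 independent young).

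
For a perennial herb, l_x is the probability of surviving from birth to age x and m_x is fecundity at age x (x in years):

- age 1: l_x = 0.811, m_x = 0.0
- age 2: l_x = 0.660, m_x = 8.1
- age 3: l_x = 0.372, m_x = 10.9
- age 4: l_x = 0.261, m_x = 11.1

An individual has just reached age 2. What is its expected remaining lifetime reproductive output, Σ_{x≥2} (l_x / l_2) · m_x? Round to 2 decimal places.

l_2 = 0.660. Conditional survival from age 2 to x is l_x / l_2.
  x=2: (0.660/0.660) × 8.1 = 8.1000
  x=3: (0.372/0.660) × 10.9 = 6.1436
  x=4: (0.261/0.660) × 11.1 = 4.3895
Sum = 8.1000 + 6.1436 + 4.3895 = 18.6332

18.63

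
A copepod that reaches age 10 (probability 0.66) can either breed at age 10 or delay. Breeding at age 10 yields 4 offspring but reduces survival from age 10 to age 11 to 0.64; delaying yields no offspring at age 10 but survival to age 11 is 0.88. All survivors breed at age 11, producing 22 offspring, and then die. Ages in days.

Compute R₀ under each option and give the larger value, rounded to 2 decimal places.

12.78

breed at age 10: R₀ = 0.66 × (4 + 0.64 × 22) = 0.66 × 18.0800 = 11.9328
delay to age 11: R₀ = 0.66 × (0.88 × 22) = 0.66 × 19.3600 = 12.7776
Higher: delay to age 11 (12.7776).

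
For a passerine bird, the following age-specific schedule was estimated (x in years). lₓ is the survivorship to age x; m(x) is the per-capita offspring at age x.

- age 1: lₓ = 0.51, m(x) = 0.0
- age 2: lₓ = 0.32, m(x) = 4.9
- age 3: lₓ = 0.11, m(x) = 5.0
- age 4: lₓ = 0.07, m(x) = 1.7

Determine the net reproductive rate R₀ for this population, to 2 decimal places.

2.24

R₀ = Σ lₓ m(x):
  age 1: 0.51 × 0.0 = 0.0000
  age 2: 0.32 × 4.9 = 1.5680
  age 3: 0.11 × 5.0 = 0.5500
  age 4: 0.07 × 1.7 = 0.1190
R₀ = 0.0000 + 1.5680 + 0.5500 + 0.1190 = 2.2370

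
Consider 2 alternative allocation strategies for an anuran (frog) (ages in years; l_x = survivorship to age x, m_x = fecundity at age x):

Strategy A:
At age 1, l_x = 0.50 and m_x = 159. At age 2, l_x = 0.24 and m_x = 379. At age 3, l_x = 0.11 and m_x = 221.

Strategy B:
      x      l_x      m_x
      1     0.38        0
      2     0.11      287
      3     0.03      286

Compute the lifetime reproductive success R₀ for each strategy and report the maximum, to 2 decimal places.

Strategy A: R₀ = 0.50×159 + 0.24×379 + 0.11×221 = 194.7700
Strategy B: R₀ = 0.38×0 + 0.11×287 + 0.03×286 = 40.1500
Highest R₀: strategy A with 194.7700.

194.77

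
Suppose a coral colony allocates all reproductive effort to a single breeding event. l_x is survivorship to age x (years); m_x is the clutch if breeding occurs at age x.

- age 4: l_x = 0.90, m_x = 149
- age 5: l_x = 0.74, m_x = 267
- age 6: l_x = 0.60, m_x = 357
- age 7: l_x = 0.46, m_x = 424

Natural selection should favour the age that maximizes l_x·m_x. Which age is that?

Expected offspring if breeding at age x = l_x × m_x:
  age 4: 0.90 × 149 = 134.100
  age 5: 0.74 × 267 = 197.580
  age 6: 0.60 × 357 = 214.200
  age 7: 0.46 × 424 = 195.040
Maximum at age 6 (214.200).

6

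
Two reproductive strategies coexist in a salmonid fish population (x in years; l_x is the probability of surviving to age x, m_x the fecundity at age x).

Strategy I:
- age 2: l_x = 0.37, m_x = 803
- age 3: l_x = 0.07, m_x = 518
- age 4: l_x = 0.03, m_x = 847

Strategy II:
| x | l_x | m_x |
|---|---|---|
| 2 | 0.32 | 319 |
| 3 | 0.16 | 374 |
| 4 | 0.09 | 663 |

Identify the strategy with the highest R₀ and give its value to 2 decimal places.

Strategy I: R₀ = 0.37×803 + 0.07×518 + 0.03×847 = 358.7800
Strategy II: R₀ = 0.32×319 + 0.16×374 + 0.09×663 = 221.5900
Highest R₀: strategy I with 358.7800.

358.78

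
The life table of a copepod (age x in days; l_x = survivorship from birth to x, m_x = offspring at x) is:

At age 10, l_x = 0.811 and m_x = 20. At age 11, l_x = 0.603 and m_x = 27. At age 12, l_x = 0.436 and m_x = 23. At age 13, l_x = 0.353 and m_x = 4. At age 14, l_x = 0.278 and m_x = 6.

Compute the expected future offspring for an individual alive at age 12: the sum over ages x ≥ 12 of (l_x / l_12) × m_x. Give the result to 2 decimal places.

l_12 = 0.436. Conditional survival from age 12 to x is l_x / l_12.
  x=12: (0.436/0.436) × 23 = 23.0000
  x=13: (0.353/0.436) × 4 = 3.2385
  x=14: (0.278/0.436) × 6 = 3.8257
Sum = 23.0000 + 3.2385 + 3.8257 = 30.0642

30.06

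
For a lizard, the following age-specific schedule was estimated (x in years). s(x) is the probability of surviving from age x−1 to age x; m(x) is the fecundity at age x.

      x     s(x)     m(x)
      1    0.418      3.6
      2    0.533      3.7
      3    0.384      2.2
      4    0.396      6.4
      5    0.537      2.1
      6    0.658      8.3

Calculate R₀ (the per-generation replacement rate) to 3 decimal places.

2.872

Survivorship from birth: l_x = s_1·s_2·…·s_x.
  l_1 = 0.41800
  l_2 = 0.22279
  l_3 = 0.08555
  l_4 = 0.03388
  l_5 = 0.01819
  l_6 = 0.01197
R₀ = Σ l_x m(x):
  age 1: 0.41800 × 3.6 = 1.5048
  age 2: 0.22279 × 3.7 = 0.8243
  age 3: 0.08555 × 2.2 = 0.1882
  age 4: 0.03388 × 6.4 = 0.2168
  age 5: 0.01819 × 2.1 = 0.0382
  age 6: 0.01197 × 8.3 = 0.0994
R₀ = 1.5048 + 0.8243 + 0.1882 + 0.2168 + 0.0382 + 0.0994 = 2.8717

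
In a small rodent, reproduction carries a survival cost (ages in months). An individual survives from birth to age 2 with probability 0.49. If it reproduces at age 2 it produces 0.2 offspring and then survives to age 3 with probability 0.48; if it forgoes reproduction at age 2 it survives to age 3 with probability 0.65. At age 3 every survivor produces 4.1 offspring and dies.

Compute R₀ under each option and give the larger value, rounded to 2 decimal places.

1.31

breed at age 2: R₀ = 0.49 × (0.2 + 0.48 × 4.1) = 0.49 × 2.1680 = 1.0623
delay to age 3: R₀ = 0.49 × (0.65 × 4.1) = 0.49 × 2.6650 = 1.3058
Higher: delay to age 3 (1.3058).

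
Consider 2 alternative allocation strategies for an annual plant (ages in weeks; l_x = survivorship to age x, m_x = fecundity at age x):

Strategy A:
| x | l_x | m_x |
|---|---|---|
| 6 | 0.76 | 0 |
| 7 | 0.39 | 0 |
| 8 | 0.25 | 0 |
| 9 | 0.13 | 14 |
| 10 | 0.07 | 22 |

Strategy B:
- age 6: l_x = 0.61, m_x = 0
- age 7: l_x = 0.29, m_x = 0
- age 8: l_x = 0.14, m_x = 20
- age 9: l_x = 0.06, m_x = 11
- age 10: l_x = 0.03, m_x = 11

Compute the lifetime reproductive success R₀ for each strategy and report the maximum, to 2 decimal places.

3.79

Strategy A: R₀ = 0.76×0 + 0.39×0 + 0.25×0 + 0.13×14 + 0.07×22 = 3.3600
Strategy B: R₀ = 0.61×0 + 0.29×0 + 0.14×20 + 0.06×11 + 0.03×11 = 3.7900
Highest R₀: strategy B with 3.7900.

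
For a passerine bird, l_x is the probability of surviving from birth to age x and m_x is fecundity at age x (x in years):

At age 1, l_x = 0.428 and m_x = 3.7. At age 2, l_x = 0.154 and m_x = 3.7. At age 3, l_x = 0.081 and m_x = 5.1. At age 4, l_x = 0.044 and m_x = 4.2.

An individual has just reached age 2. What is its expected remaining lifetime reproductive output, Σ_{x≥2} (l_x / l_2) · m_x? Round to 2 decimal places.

7.58

l_2 = 0.154. Conditional survival from age 2 to x is l_x / l_2.
  x=2: (0.154/0.154) × 3.7 = 3.7000
  x=3: (0.081/0.154) × 5.1 = 2.6825
  x=4: (0.044/0.154) × 4.2 = 1.2000
Sum = 3.7000 + 2.6825 + 1.2000 = 7.5825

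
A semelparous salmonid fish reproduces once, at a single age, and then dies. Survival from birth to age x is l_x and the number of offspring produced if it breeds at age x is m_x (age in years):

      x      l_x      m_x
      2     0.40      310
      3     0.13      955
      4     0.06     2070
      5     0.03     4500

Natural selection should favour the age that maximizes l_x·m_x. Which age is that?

5

Expected offspring if breeding at age x = l_x × m_x:
  age 2: 0.40 × 310 = 124.000
  age 3: 0.13 × 955 = 124.150
  age 4: 0.06 × 2070 = 124.200
  age 5: 0.03 × 4500 = 135.000
Maximum at age 5 (135.000).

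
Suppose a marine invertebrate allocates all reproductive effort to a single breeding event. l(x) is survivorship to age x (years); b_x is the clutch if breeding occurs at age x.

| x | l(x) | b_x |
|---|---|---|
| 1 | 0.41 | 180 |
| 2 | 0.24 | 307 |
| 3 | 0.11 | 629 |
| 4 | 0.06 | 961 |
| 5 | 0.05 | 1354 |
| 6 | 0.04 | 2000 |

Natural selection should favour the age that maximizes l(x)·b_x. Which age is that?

6

Expected offspring if breeding at age x = l(x) × b_x:
  age 1: 0.41 × 180 = 73.800
  age 2: 0.24 × 307 = 73.680
  age 3: 0.11 × 629 = 69.190
  age 4: 0.06 × 961 = 57.660
  age 5: 0.05 × 1354 = 67.700
  age 6: 0.04 × 2000 = 80.000
Maximum at age 6 (80.000).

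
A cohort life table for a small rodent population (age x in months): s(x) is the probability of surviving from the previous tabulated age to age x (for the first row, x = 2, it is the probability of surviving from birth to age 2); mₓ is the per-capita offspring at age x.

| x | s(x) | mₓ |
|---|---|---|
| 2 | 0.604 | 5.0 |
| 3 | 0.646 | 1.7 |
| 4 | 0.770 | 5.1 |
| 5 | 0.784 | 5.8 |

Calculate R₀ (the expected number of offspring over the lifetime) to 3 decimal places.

Survivorship from birth: l_x = s_2·s_3·…·s_x.
  l_2 = 0.60400
  l_3 = 0.39018
  l_4 = 0.30044
  l_5 = 0.23555
R₀ = Σ l_x mₓ:
  age 2: 0.60400 × 5.0 = 3.0200
  age 3: 0.39018 × 1.7 = 0.6633
  age 4: 0.30044 × 5.1 = 1.5322
  age 5: 0.23555 × 5.8 = 1.3662
R₀ = 3.0200 + 0.6633 + 1.5322 + 1.3662 = 6.5817

6.582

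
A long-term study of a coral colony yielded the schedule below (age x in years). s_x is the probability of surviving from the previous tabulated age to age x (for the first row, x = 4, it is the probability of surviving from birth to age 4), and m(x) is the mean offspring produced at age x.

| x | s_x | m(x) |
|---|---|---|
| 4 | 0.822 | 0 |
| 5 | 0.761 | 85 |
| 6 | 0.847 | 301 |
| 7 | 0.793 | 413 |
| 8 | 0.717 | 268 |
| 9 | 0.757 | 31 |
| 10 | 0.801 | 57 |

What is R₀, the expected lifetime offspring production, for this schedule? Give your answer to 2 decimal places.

Survivorship from birth: l_x = s_4·s_5·…·s_x.
  l_4 = 0.82200
  l_5 = 0.62554
  l_6 = 0.52983
  l_7 = 0.42016
  l_8 = 0.30125
  l_9 = 0.22805
  l_10 = 0.18267
R₀ = Σ l_x m(x):
  age 4: 0.82200 × 0 = 0.0000
  age 5: 0.62554 × 85 = 53.1709
  age 6: 0.52983 × 301 = 159.4788
  age 7: 0.42016 × 413 = 173.5261
  age 8: 0.30125 × 268 = 80.7350
  age 9: 0.22805 × 31 = 7.0696
  age 10: 0.18267 × 57 = 10.4122
R₀ = 0.0000 + 53.1709 + 159.4788 + 173.5261 + 80.7350 + 7.0696 + 10.4122 = 484.3925

484.39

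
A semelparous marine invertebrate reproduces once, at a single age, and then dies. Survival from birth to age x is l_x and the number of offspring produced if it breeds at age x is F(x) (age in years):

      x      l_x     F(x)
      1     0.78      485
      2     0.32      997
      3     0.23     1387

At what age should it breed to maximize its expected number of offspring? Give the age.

Expected offspring if breeding at age x = l_x × F(x):
  age 1: 0.78 × 485 = 378.300
  age 2: 0.32 × 997 = 319.040
  age 3: 0.23 × 1387 = 319.010
Maximum at age 1 (378.300).

1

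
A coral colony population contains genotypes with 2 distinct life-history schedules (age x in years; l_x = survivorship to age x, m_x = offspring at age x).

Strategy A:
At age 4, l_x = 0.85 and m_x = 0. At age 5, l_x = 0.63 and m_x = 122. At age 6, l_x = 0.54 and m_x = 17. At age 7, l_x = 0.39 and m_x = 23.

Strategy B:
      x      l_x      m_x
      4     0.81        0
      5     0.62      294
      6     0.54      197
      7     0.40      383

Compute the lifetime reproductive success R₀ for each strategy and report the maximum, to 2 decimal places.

Strategy A: R₀ = 0.85×0 + 0.63×122 + 0.54×17 + 0.39×23 = 95.0100
Strategy B: R₀ = 0.81×0 + 0.62×294 + 0.54×197 + 0.40×383 = 441.8600
Highest R₀: strategy B with 441.8600.

441.86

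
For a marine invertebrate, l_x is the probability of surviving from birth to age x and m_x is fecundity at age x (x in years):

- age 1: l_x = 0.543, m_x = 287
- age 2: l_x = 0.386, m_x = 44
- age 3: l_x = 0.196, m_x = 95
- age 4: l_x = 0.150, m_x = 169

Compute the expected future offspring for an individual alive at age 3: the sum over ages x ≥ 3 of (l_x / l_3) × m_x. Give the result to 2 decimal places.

l_3 = 0.196. Conditional survival from age 3 to x is l_x / l_3.
  x=3: (0.196/0.196) × 95 = 95.0000
  x=4: (0.150/0.196) × 169 = 129.3367
Sum = 95.0000 + 129.3367 = 224.3367

224.34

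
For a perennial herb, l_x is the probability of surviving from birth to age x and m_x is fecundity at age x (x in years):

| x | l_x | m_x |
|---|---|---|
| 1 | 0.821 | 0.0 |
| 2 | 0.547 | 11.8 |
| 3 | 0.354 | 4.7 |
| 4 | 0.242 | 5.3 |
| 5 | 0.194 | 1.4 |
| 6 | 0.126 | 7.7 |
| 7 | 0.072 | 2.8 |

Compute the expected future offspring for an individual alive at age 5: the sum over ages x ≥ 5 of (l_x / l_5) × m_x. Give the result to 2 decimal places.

l_5 = 0.194. Conditional survival from age 5 to x is l_x / l_5.
  x=5: (0.194/0.194) × 1.4 = 1.4000
  x=6: (0.126/0.194) × 7.7 = 5.0010
  x=7: (0.072/0.194) × 2.8 = 1.0392
Sum = 1.4000 + 5.0010 + 1.0392 = 7.4402

7.44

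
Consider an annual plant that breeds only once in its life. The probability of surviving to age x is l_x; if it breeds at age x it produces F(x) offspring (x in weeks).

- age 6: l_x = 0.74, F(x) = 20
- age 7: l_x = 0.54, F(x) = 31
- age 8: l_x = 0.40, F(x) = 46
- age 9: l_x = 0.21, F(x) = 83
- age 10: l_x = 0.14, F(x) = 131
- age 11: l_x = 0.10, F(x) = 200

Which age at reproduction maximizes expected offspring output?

Expected offspring if breeding at age x = l_x × F(x):
  age 6: 0.74 × 20 = 14.800
  age 7: 0.54 × 31 = 16.740
  age 8: 0.40 × 46 = 18.400
  age 9: 0.21 × 83 = 17.430
  age 10: 0.14 × 131 = 18.340
  age 11: 0.10 × 200 = 20.000
Maximum at age 11 (20.000).

11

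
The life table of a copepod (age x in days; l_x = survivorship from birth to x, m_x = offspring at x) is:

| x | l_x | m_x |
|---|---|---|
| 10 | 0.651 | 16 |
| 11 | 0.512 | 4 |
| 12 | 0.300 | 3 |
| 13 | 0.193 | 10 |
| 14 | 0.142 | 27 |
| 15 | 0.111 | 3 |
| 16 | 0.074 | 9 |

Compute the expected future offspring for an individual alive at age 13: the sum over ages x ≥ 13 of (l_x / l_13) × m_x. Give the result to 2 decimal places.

35.04

l_13 = 0.193. Conditional survival from age 13 to x is l_x / l_13.
  x=13: (0.193/0.193) × 10 = 10.0000
  x=14: (0.142/0.193) × 27 = 19.8653
  x=15: (0.111/0.193) × 3 = 1.7254
  x=16: (0.074/0.193) × 9 = 3.4508
Sum = 10.0000 + 19.8653 + 1.7254 + 3.4508 = 35.0415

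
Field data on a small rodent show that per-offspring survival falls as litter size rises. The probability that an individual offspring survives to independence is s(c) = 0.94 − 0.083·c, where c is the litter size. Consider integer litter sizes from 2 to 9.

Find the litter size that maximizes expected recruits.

6

Expected recruits = c × s(c):
  c=2: 2 × 0.774 = 1.548
  c=3: 3 × 0.691 = 2.073
  c=4: 4 × 0.608 = 2.432
  c=5: 5 × 0.525 = 2.625
  c=6: 6 × 0.442 = 2.652
  c=7: 7 × 0.359 = 2.513
  c=8: 8 × 0.276 = 2.208
  c=9: 9 × 0.193 = 1.737
Maximum at c = 6 (2.652 recruits).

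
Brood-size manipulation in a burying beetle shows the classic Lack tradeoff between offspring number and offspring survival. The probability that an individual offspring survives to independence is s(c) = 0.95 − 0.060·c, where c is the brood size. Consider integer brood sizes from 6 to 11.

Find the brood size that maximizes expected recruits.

Expected recruits = c × s(c):
  c=6: 6 × 0.590 = 3.540
  c=7: 7 × 0.530 = 3.710
  c=8: 8 × 0.470 = 3.760
  c=9: 9 × 0.410 = 3.690
  c=10: 10 × 0.350 = 3.500
  c=11: 11 × 0.290 = 3.190
Maximum at c = 8 (3.760 recruits).

8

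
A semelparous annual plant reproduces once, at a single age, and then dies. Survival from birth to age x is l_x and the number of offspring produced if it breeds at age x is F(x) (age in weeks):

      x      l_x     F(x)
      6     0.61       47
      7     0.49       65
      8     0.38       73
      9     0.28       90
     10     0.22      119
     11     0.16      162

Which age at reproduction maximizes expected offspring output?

7

Expected offspring if breeding at age x = l_x × F(x):
  age 6: 0.61 × 47 = 28.670
  age 7: 0.49 × 65 = 31.850
  age 8: 0.38 × 73 = 27.740
  age 9: 0.28 × 90 = 25.200
  age 10: 0.22 × 119 = 26.180
  age 11: 0.16 × 162 = 25.920
Maximum at age 7 (31.850).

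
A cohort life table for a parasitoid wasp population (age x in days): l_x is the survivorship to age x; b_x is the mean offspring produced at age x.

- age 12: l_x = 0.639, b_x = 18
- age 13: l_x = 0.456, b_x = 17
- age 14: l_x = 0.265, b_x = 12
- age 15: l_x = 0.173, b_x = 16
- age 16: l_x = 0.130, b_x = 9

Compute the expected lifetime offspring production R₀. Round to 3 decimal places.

R₀ = Σ l_x b_x:
  age 12: 0.639 × 18 = 11.5020
  age 13: 0.456 × 17 = 7.7520
  age 14: 0.265 × 12 = 3.1800
  age 15: 0.173 × 16 = 2.7680
  age 16: 0.130 × 9 = 1.1700
R₀ = 11.5020 + 7.7520 + 3.1800 + 2.7680 + 1.1700 = 26.3720

26.372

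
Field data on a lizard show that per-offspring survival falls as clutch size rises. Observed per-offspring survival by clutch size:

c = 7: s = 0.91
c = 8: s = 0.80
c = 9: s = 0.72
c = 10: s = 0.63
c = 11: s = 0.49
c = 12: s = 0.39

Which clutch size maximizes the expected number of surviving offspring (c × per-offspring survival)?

9

Expected surviving offspring = c × s(c):
  c=7: 7 × 0.91 = 6.370
  c=8: 8 × 0.80 = 6.400
  c=9: 9 × 0.72 = 6.480
  c=10: 10 × 0.63 = 6.300
  c=11: 11 × 0.49 = 5.390
  c=12: 12 × 0.39 = 4.680
Maximum at c = 9 (6.480 surviving offspring).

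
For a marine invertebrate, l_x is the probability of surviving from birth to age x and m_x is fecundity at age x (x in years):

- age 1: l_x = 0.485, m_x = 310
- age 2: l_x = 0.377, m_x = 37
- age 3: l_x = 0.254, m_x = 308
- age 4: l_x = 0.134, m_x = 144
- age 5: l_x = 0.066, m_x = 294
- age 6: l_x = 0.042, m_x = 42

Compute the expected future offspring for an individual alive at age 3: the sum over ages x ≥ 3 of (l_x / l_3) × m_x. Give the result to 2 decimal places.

467.31

l_3 = 0.254. Conditional survival from age 3 to x is l_x / l_3.
  x=3: (0.254/0.254) × 308 = 308.0000
  x=4: (0.134/0.254) × 144 = 75.9685
  x=5: (0.066/0.254) × 294 = 76.3937
  x=6: (0.042/0.254) × 42 = 6.9449
Sum = 308.0000 + 75.9685 + 76.3937 + 6.9449 = 467.3071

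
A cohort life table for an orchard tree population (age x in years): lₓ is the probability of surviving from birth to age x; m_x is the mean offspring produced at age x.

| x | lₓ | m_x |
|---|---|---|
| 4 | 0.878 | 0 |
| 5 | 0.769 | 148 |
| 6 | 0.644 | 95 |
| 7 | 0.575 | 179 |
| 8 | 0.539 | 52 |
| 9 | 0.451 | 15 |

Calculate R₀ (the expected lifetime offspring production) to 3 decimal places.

312.710

R₀ = Σ lₓ m_x:
  age 4: 0.878 × 0 = 0.0000
  age 5: 0.769 × 148 = 113.8120
  age 6: 0.644 × 95 = 61.1800
  age 7: 0.575 × 179 = 102.9250
  age 8: 0.539 × 52 = 28.0280
  age 9: 0.451 × 15 = 6.7650
R₀ = 0.0000 + 113.8120 + 61.1800 + 102.9250 + 28.0280 + 6.7650 = 312.7100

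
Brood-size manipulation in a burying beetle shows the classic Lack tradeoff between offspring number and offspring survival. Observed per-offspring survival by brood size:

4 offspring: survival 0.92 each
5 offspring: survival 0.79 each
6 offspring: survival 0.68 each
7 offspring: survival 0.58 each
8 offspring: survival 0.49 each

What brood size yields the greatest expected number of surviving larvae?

6

Expected surviving larvae = c × s(c):
  c=4: 4 × 0.92 = 3.680
  c=5: 5 × 0.79 = 3.950
  c=6: 6 × 0.68 = 4.080
  c=7: 7 × 0.58 = 4.060
  c=8: 8 × 0.49 = 3.920
Maximum at c = 6 (4.080 surviving larvae).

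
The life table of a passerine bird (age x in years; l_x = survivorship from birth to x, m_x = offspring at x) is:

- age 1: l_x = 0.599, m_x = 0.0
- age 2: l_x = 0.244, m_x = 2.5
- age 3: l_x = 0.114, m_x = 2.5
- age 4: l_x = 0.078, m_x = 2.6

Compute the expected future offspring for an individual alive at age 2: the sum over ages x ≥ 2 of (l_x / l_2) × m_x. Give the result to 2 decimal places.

4.50

l_2 = 0.244. Conditional survival from age 2 to x is l_x / l_2.
  x=2: (0.244/0.244) × 2.5 = 2.5000
  x=3: (0.114/0.244) × 2.5 = 1.1680
  x=4: (0.078/0.244) × 2.6 = 0.8311
Sum = 2.5000 + 1.1680 + 0.8311 = 4.4992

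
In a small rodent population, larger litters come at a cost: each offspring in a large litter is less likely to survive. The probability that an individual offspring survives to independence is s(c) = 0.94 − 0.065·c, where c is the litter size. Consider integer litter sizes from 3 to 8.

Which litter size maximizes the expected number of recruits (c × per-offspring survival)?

7

Expected recruits = c × s(c):
  c=3: 3 × 0.745 = 2.235
  c=4: 4 × 0.680 = 2.720
  c=5: 5 × 0.615 = 3.075
  c=6: 6 × 0.550 = 3.300
  c=7: 7 × 0.485 = 3.395
  c=8: 8 × 0.420 = 3.360
Maximum at c = 7 (3.395 recruits).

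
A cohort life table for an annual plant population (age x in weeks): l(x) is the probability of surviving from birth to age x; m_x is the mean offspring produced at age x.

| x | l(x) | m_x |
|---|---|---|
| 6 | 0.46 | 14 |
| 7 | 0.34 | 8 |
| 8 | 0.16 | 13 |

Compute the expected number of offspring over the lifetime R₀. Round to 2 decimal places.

11.24

R₀ = Σ l(x) m_x:
  age 6: 0.46 × 14 = 6.4400
  age 7: 0.34 × 8 = 2.7200
  age 8: 0.16 × 13 = 2.0800
R₀ = 6.4400 + 2.7200 + 2.0800 = 11.2400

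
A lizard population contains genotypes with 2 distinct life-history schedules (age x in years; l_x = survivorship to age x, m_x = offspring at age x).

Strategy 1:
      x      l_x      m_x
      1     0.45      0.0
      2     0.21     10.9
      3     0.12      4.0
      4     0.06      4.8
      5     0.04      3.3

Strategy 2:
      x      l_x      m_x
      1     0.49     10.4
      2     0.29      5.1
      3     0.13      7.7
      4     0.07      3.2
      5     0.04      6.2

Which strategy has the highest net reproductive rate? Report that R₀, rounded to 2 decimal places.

Strategy 1: R₀ = 0.45×0.0 + 0.21×10.9 + 0.12×4.0 + 0.06×4.8 + 0.04×3.3 = 3.1890
Strategy 2: R₀ = 0.49×10.4 + 0.29×5.1 + 0.13×7.7 + 0.07×3.2 + 0.04×6.2 = 8.0480
Highest R₀: strategy 2 with 8.0480.

8.05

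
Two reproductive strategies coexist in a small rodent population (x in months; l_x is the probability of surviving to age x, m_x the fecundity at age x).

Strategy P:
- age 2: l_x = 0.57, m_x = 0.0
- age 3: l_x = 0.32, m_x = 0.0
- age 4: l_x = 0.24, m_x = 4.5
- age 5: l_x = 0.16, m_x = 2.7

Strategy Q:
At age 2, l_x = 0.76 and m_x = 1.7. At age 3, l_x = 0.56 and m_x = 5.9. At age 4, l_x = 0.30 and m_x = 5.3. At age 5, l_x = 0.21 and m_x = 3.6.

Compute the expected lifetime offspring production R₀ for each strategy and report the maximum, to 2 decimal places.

6.94

Strategy P: R₀ = 0.57×0.0 + 0.32×0.0 + 0.24×4.5 + 0.16×2.7 = 1.5120
Strategy Q: R₀ = 0.76×1.7 + 0.56×5.9 + 0.30×5.3 + 0.21×3.6 = 6.9420
Highest R₀: strategy Q with 6.9420.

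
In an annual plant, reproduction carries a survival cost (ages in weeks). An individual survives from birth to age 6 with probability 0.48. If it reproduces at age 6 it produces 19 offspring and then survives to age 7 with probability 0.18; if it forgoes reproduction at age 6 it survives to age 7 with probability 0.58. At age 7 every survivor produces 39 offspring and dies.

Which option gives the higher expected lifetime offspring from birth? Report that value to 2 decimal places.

breed at age 6: R₀ = 0.48 × (19 + 0.18 × 39) = 0.48 × 26.0200 = 12.4896
delay to age 7: R₀ = 0.48 × (0.58 × 39) = 0.48 × 22.6200 = 10.8576
Higher: breed at age 6 (12.4896).

12.49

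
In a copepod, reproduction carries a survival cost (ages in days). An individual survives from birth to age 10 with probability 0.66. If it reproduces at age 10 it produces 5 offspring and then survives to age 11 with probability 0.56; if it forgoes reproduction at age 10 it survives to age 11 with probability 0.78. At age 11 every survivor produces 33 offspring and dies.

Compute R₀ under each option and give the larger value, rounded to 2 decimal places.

breed at age 10: R₀ = 0.66 × (5 + 0.56 × 33) = 0.66 × 23.4800 = 15.4968
delay to age 11: R₀ = 0.66 × (0.78 × 33) = 0.66 × 25.7400 = 16.9884
Higher: delay to age 11 (16.9884).

16.99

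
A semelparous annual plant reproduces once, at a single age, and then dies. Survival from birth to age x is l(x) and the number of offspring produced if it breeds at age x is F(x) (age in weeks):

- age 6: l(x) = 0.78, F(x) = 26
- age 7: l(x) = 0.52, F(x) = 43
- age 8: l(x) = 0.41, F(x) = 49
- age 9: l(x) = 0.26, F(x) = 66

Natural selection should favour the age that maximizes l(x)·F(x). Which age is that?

Expected offspring if breeding at age x = l(x) × F(x):
  age 6: 0.78 × 26 = 20.280
  age 7: 0.52 × 43 = 22.360
  age 8: 0.41 × 49 = 20.090
  age 9: 0.26 × 66 = 17.160
Maximum at age 7 (22.360).

7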